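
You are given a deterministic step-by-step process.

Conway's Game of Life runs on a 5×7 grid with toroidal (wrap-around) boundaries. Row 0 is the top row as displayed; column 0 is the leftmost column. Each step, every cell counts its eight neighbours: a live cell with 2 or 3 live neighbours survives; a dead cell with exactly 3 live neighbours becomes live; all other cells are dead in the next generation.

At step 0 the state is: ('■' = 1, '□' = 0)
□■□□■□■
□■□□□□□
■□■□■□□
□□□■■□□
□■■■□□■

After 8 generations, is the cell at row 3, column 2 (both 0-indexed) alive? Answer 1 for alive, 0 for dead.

0

0) □■□□■□■
□■□□□□□
■□■□■□□
□□□■■□□
□■■■□□■
1) □■□■□■□
□■■■□■□
□■■□■□□
■□□□■■□
□■□□□□□
2) ■■□■□□□
■□□□□■□
■□□□□□■
■□■■■■□
■■■□□■■
3) □□□□■■□
□□□□□□□
■□□■□□□
□□■■■□□
□□□□□■□
4) □□□□■■□
□□□□■□□
□□■■■□□
□□■■■□□
□□□□□■□
5) □□□□■■□
□□□□□□□
□□■□□■□
□□■□□■□
□□□□□■□
6) □□□□■■□
□□□□■■□
□□□□□□□
□□□□■■■
□□□□□■■
7) □□□□□□□
□□□□■■□
□□□□□□■
□□□□■□■
□□□□□□□
8) □□□□□□□
□□□□□■□
□□□□■□■
□□□□□■□
□□□□□□□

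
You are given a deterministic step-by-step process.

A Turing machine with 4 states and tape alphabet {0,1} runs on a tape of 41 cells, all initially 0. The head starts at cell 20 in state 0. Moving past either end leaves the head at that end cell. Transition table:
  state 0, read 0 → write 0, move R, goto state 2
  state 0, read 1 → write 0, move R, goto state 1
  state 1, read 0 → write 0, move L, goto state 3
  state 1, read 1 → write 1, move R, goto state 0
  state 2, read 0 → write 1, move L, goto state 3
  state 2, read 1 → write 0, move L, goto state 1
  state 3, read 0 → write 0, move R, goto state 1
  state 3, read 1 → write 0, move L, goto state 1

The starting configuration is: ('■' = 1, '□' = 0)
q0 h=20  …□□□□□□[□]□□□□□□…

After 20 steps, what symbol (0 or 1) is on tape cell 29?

1

gen 0: q0 h=20  …□□□□□□[□]□□□□□□…
gen 1: q2 h=21  …□□□□□□[□]□□□□□□…
gen 2: q3 h=20  …□□□□□□[□]■□□□□□…
gen 3: q1 h=21  …□□□□□□[■]□□□□□□…
gen 4: q0 h=22  …□□□□□■[□]□□□□□□…
gen 5: q2 h=23  …□□□□■□[□]□□□□□□…
gen 6: q3 h=22  …□□□□□■[□]■□□□□□…
gen 7: q1 h=23  …□□□□■□[■]□□□□□□…
gen 8: q0 h=24  …□□□■□■[□]□□□□□□…
gen 9: q2 h=25  …□□■□■□[□]□□□□□□…
gen 10: q3 h=24  …□□□■□■[□]■□□□□□…
gen 11: q1 h=25  …□□■□■□[■]□□□□□□…
gen 12: q0 h=26  …□■□■□■[□]□□□□□□…
gen 13: q2 h=27  …■□■□■□[□]□□□□□□…
gen 14: q3 h=26  …□■□■□■[□]■□□□□□…
gen 15: q1 h=27  …■□■□■□[■]□□□□□□…
gen 16: q0 h=28  …□■□■□■[□]□□□□□□…
gen 17: q2 h=29  …■□■□■□[□]□□□□□□…
gen 18: q3 h=28  …□■□■□■[□]■□□□□□…
gen 19: q1 h=29  …■□■□■□[■]□□□□□□…
gen 20: q0 h=30  …□■□■□■[□]□□□□□□…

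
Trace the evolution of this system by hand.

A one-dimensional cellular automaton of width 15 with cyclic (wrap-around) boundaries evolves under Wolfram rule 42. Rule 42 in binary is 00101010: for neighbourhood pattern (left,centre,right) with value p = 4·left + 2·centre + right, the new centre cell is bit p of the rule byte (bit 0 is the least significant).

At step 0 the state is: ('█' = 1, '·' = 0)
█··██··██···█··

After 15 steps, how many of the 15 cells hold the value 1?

6

step 0: █··██··██···█··
step 1: ··██··██···█··█
step 2: ·██··██···█··█·
step 3: ██··██···█··█··
step 4: █··██···█··█··█
step 5: ··██···█··█··██
step 6: ·██···█··█··██·
step 7: ██···█··█··██··
step 8: █···█··█··██··█
step 9: ···█··█··██··██
step 10: ··█··█··██··██·
step 11: ·█··█··██··██··
step 12: █··█··██··██···
step 13: ··█··██··██···█
step 14: ·█··██··██···█·
step 15: █··██··██···█··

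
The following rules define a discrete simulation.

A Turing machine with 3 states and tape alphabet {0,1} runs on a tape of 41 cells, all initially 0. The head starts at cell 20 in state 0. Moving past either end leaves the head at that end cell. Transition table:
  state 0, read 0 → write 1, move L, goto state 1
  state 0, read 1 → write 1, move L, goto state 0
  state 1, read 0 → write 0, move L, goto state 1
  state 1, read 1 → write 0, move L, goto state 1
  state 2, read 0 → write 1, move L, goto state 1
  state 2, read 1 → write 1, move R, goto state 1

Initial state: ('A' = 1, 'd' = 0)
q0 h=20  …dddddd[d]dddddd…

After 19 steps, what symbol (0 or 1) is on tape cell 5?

0) q0 h=20  …dddddd[d]dddddd…
1) q1 h=19  …dddddd[d]Addddd…
2) q1 h=18  …dddddd[d]dAdddd…
3) q1 h=17  …dddddd[d]ddAddd…
4) q1 h=16  …dddddd[d]dddAdd…
5) q1 h=15  …dddddd[d]ddddAd…
6) q1 h=14  …dddddd[d]dddddA…
7) q1 h=13  …dddddd[d]dddddd…
8) q1 h=12  …dddddd[d]dddddd…
9) q1 h=11  …dddddd[d]dddddd…
10) q1 h=10  …dddddd[d]dddddd…
11) q1 h= 9  …dddddd[d]dddddd…
12) q1 h= 8  …dddddd[d]dddddd…
13) q1 h= 7  …dddddd[d]dddddd…
14) q1 h= 6  |dddddd[d]dddddd…
15) q1 h= 5  |ddddd[d]dddddd…
16) q1 h= 4  |dddd[d]dddddd…
17) q1 h= 3  |ddd[d]dddddd…
18) q1 h= 2  |dd[d]dddddd…
19) q1 h= 1  |d[d]dddddd…

0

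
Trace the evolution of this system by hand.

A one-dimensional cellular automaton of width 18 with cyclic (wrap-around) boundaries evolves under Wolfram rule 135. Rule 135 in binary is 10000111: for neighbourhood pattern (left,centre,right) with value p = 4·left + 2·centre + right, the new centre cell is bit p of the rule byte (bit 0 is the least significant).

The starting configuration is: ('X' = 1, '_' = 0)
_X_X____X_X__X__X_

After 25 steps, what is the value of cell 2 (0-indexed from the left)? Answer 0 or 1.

0

0) _X_X____X_X__X__X_
1) XX_X_XXXX_X_XX_XX_
2) ___X__XX__X_______
3) XXXX_X___XX_XXXXXX
4) XXX__X_XX____XXXXX
5) XX__XX____XXX_XXXX
6) X__X___XXX_X___XXX
7) __XX_XX_X__X_XX_XX
8) _X______X_XX______
9) XX_XXXXXX____XXXXX
10) X___XXXX__XXX_XXXX
11) __XX_XX__X_X___XXX
12) _X______XX_X_XX_X_
13) XX_XXXXX___X____X_
14) ____XXX__XXX_XXXX_
15) XXXX_X__X_X___XX__
16) _XX__X_XX_X_XX___X
17) ____XX____X____XXX
18) _XXX___XXXX_XXX_X_
19) X_X__XX_XX___X__X_
20) X_X_X______XXX_XX_
21) X_X_X_XXXXX_X_____
22) X_X_X__XXX__X_XXXX
23) __X_X_X_X__XX__XXX
24) _XX_X_X_X_X___X_X_
25) X___X_X_X_X_XXX_X_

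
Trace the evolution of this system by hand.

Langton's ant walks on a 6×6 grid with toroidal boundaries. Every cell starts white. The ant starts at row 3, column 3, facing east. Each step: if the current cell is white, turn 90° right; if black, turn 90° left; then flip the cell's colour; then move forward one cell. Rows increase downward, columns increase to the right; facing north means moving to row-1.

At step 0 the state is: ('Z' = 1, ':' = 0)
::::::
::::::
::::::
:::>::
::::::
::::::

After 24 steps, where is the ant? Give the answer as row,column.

1,1

t=0: ::::::
::::::
::::::
:::>::
::::::
::::::
t=1: ::::::
::::::
::::::
:::Z::
:::v::
::::::
t=2: ::::::
::::::
::::::
:::Z::
::<Z::
::::::
t=3: ::::::
::::::
::::::
::^Z::
::ZZ::
::::::
t=4: ::::::
::::::
::::::
::Z>::
::ZZ::
::::::
t=5: ::::::
::::::
:::^::
::Z:::
::ZZ::
::::::
t=6: ::::::
::::::
:::Z>:
::Z:::
::ZZ::
::::::
t=7: ::::::
::::::
:::ZZ:
::Z:v:
::ZZ::
::::::
t=8: ::::::
::::::
:::ZZ:
::Z<Z:
::ZZ::
::::::
t=9: ::::::
::::::
:::^Z:
::ZZZ:
::ZZ::
::::::
t=10: ::::::
::::::
::<:Z:
::ZZZ:
::ZZ::
::::::
t=11: ::::::
::^:::
::Z:Z:
::ZZZ:
::ZZ::
::::::
t=12: ::::::
::Z>::
::Z:Z:
::ZZZ:
::ZZ::
::::::
t=13: ::::::
::ZZ::
::ZvZ:
::ZZZ:
::ZZ::
::::::
t=14: ::::::
::ZZ::
::<ZZ:
::ZZZ:
::ZZ::
::::::
t=15: ::::::
::ZZ::
:::ZZ:
::vZZ:
::ZZ::
::::::
t=16: ::::::
::ZZ::
:::ZZ:
:::>Z:
::ZZ::
::::::
t=17: ::::::
::ZZ::
:::^Z:
::::Z:
::ZZ::
::::::
t=18: ::::::
::ZZ::
::<:Z:
::::Z:
::ZZ::
::::::
t=19: ::::::
::^Z::
::Z:Z:
::::Z:
::ZZ::
::::::
t=20: ::::::
:<:Z::
::Z:Z:
::::Z:
::ZZ::
::::::
t=21: :^::::
:Z:Z::
::Z:Z:
::::Z:
::ZZ::
::::::
t=22: :Z>:::
:Z:Z::
::Z:Z:
::::Z:
::ZZ::
::::::
t=23: :ZZ:::
:ZvZ::
::Z:Z:
::::Z:
::ZZ::
::::::
t=24: :ZZ:::
:<ZZ::
::Z:Z:
::::Z:
::ZZ::
::::::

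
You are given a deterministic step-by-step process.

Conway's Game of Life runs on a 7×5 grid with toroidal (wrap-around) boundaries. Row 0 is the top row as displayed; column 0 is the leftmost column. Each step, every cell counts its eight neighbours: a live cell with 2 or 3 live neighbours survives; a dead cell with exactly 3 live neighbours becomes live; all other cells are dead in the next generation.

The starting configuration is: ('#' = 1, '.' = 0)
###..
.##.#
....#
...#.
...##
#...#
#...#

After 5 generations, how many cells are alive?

4

0) ###..
.##.#
....#
...#.
...##
#...#
#...#
1) ..#..
..#.#
#.#.#
...#.
#..#.
.....
...#.
2) ..#..
#.#.#
###.#
####.
....#
....#
.....
3) .#.#.
..#.#
.....
.....
.##.#
.....
.....
4) ..##.
..##.
.....
.....
.....
.....
.....
5) ..##.
..##.
.....
.....
.....
.....
.....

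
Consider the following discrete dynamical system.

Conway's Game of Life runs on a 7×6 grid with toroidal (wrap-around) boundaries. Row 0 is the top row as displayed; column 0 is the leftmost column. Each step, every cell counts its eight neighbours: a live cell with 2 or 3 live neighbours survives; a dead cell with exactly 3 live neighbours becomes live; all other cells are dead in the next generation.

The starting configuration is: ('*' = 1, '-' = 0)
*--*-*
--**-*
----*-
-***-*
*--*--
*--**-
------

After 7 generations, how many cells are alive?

4

k=0  *--*-*
--**-*
----*-
-***-*
*--*--
*--**-
------
k=1  *-**-*
*-**-*
**---*
****-*
*-----
---***
*--*--
k=2  ------
---*--
------
--*-*-
------
*--***
**----
k=3  ------
------
---*--
------
------
**--**
**--*-
k=4  ------
------
------
------
*----*
-*--*-
-*--*-
k=5  ------
------
------
------
*----*
-*--*-
------
k=6  ------
------
------
------
*----*
*----*
------
k=7  ------
------
------
------
*----*
*----*
------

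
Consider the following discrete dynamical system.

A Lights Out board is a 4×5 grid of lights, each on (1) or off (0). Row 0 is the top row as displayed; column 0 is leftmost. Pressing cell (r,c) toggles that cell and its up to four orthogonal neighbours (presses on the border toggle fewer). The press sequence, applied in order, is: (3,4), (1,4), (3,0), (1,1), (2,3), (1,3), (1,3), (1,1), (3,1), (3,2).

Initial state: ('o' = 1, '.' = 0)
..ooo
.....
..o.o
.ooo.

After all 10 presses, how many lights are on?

9

t=0: ..ooo
.....
..o.o
.ooo.
t=1: ..ooo
.....
..o..
.oo.o
t=2: ..oo.
...oo
..o.o
.oo.o
t=3: ..oo.
...oo
o.o.o
o.o.o
t=4: .ooo.
ooooo
ooo.o
o.o.o
t=5: .ooo.
ooo.o
oo.o.
o.ooo
t=6: .oo..
oo.o.
oo...
o.ooo
t=7: .ooo.
ooo.o
oo.o.
o.ooo
t=8: ..oo.
....o
o..o.
o.ooo
t=9: ..oo.
....o
oo.o.
.o.oo
t=10: ..oo.
....o
oooo.
..o.o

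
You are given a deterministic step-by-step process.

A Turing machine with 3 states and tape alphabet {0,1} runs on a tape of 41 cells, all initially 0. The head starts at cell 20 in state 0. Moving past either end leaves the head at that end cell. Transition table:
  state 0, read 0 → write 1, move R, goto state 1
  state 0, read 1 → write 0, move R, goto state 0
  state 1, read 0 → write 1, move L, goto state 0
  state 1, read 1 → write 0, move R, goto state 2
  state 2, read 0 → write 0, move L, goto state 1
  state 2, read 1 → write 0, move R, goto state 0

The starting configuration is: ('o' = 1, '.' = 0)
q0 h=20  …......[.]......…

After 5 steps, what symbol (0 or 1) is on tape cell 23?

0

gen 0: q0 h=20  …......[.]......…
gen 1: q1 h=21  ….....o[.]......…
gen 2: q0 h=20  …......[o]o.....…
gen 3: q0 h=21  …......[o]......…
gen 4: q0 h=22  …......[.]......…
gen 5: q1 h=23  ….....o[.]......…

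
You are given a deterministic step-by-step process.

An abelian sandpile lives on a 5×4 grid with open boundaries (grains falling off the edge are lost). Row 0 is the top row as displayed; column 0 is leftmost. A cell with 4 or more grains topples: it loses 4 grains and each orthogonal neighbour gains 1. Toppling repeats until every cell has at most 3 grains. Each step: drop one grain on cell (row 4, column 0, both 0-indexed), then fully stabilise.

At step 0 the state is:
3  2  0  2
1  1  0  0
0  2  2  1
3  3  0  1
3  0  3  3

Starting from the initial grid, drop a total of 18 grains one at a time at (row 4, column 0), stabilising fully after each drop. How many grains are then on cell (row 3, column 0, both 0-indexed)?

2

k=0  3  2  0  2
1  1  0  0
0  2  2  1
3  3  0  1
3  0  3  3
k=1  3  2  0  2
1  1  0  0
1  3  2  1
1  0  1  1
1  2  3  3
k=2  3  2  0  2
1  1  0  0
1  3  2  1
1  0  1  1
2  2  3  3
k=3  3  2  0  2
1  1  0  0
1  3  2  1
1  0  1  1
3  2  3  3
k=4  3  2  0  2
1  1  0  0
1  3  2  1
2  0  1  1
0  3  3  3
k=5  3  2  0  2
1  1  0  0
1  3  2  1
2  0  1  1
1  3  3  3
k=6  3  2  0  2
1  1  0  0
1  3  2  1
2  0  1  1
2  3  3  3
k=7  3  2  0  2
1  1  0  0
1  3  2  1
2  0  1  1
3  3  3  3
k=8  3  2  0  2
1  1  0  0
1  3  2  1
3  1  2  2
1  1  1  0
k=9  3  2  0  2
1  1  0  0
1  3  2  1
3  1  2  2
2  1  1  0
k=10  3  2  0  2
1  1  0  0
1  3  2  1
3  1  2  2
3  1  1  0
k=11  3  2  0  2
1  1  0  0
2  3  2  1
0  2  2  2
1  2  1  0
k=12  3  2  0  2
1  1  0  0
2  3  2  1
0  2  2  2
2  2  1  0
k=13  3  2  0  2
1  1  0  0
2  3  2  1
0  2  2  2
3  2  1  0
k=14  3  2  0  2
1  1  0  0
2  3  2  1
1  2  2  2
0  3  1  0
k=15  3  2  0  2
1  1  0  0
2  3  2  1
1  2  2  2
1  3  1  0
k=16  3  2  0  2
1  1  0  0
2  3  2  1
1  2  2  2
2  3  1  0
k=17  3  2  0  2
1  1  0  0
2  3  2  1
1  2  2  2
3  3  1  0
k=18  3  2  0  2
1  1  0  0
2  3  2  1
2  3  2  2
1  0  2  0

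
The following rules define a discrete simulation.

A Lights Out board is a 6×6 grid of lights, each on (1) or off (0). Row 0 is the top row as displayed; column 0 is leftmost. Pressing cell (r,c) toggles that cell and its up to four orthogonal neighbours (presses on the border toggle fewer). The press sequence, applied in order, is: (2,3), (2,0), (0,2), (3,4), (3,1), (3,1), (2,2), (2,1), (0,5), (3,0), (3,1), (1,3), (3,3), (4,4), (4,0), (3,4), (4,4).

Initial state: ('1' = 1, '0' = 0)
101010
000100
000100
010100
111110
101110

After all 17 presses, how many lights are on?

[0] 101010
000100
000100
010100
111110
101110
[1] 101010
000000
001010
010000
111110
101110
[2] 101010
100000
111010
110000
111110
101110
[3] 110110
101000
111010
110000
111110
101110
[4] 110110
101000
111000
110111
111100
101110
[5] 110110
101000
101000
001111
101100
101110
[6] 110110
101000
111000
110111
111100
101110
[7] 110110
100000
100100
111111
111100
101110
[8] 110110
110000
011100
101111
111100
101110
[9] 110101
110001
011100
101111
111100
101110
[10] 110101
110001
111100
011111
011100
101110
[11] 110101
110001
101100
100111
001100
101110
[12] 110001
111111
101000
100111
001100
101110
[13] 110001
111111
101100
101001
001000
101110
[14] 110001
111111
101100
101011
001111
101100
[15] 110001
111111
101100
001011
111111
001100
[16] 110001
111111
101110
001100
111101
001100
[17] 110001
111111
101110
001110
111010
001110

23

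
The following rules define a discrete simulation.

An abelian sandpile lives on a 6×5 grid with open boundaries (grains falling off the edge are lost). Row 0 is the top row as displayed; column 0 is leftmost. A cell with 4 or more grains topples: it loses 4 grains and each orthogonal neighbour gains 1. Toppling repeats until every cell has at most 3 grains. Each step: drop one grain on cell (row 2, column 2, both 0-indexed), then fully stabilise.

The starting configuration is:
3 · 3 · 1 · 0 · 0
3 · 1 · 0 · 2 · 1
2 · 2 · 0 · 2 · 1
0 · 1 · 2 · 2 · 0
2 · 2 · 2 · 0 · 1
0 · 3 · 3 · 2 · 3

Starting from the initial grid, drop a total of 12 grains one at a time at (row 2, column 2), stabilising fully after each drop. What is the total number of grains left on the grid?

56

[0] 3 · 3 · 1 · 0 · 0
3 · 1 · 0 · 2 · 1
2 · 2 · 0 · 2 · 1
0 · 1 · 2 · 2 · 0
2 · 2 · 2 · 0 · 1
0 · 3 · 3 · 2 · 3
[1] 3 · 3 · 1 · 0 · 0
3 · 1 · 0 · 2 · 1
2 · 2 · 1 · 2 · 1
0 · 1 · 2 · 2 · 0
2 · 2 · 2 · 0 · 1
0 · 3 · 3 · 2 · 3
[2] 3 · 3 · 1 · 0 · 0
3 · 1 · 0 · 2 · 1
2 · 2 · 2 · 2 · 1
0 · 1 · 2 · 2 · 0
2 · 2 · 2 · 0 · 1
0 · 3 · 3 · 2 · 3
[3] 3 · 3 · 1 · 0 · 0
3 · 1 · 0 · 2 · 1
2 · 2 · 3 · 2 · 1
0 · 1 · 2 · 2 · 0
2 · 2 · 2 · 0 · 1
0 · 3 · 3 · 2 · 3
[4] 3 · 3 · 1 · 0 · 0
3 · 1 · 1 · 2 · 1
2 · 3 · 0 · 3 · 1
0 · 1 · 3 · 2 · 0
2 · 2 · 2 · 0 · 1
0 · 3 · 3 · 2 · 3
[5] 3 · 3 · 1 · 0 · 0
3 · 1 · 1 · 2 · 1
2 · 3 · 1 · 3 · 1
0 · 1 · 3 · 2 · 0
2 · 2 · 2 · 0 · 1
0 · 3 · 3 · 2 · 3
[6] 3 · 3 · 1 · 0 · 0
3 · 1 · 1 · 2 · 1
2 · 3 · 2 · 3 · 1
0 · 1 · 3 · 2 · 0
2 · 2 · 2 · 0 · 1
0 · 3 · 3 · 2 · 3
[7] 3 · 3 · 1 · 0 · 0
3 · 1 · 1 · 2 · 1
2 · 3 · 3 · 3 · 1
0 · 1 · 3 · 2 · 0
2 · 2 · 2 · 0 · 1
0 · 3 · 3 · 2 · 3
[8] 3 · 3 · 1 · 0 · 0
3 · 2 · 2 · 3 · 1
3 · 0 · 3 · 1 · 2
0 · 3 · 1 · 0 · 1
2 · 2 · 3 · 1 · 1
0 · 3 · 3 · 2 · 3
[9] 3 · 3 · 1 · 0 · 0
3 · 2 · 3 · 3 · 1
3 · 1 · 0 · 2 · 2
0 · 3 · 2 · 0 · 1
2 · 2 · 3 · 1 · 1
0 · 3 · 3 · 2 · 3
[10] 3 · 3 · 1 · 0 · 0
3 · 2 · 3 · 3 · 1
3 · 1 · 1 · 2 · 2
0 · 3 · 2 · 0 · 1
2 · 2 · 3 · 1 · 1
0 · 3 · 3 · 2 · 3
[11] 3 · 3 · 1 · 0 · 0
3 · 2 · 3 · 3 · 1
3 · 1 · 2 · 2 · 2
0 · 3 · 2 · 0 · 1
2 · 2 · 3 · 1 · 1
0 · 3 · 3 · 2 · 3
[12] 3 · 3 · 1 · 0 · 0
3 · 2 · 3 · 3 · 1
3 · 1 · 3 · 2 · 2
0 · 3 · 2 · 0 · 1
2 · 2 · 3 · 1 · 1
0 · 3 · 3 · 2 · 3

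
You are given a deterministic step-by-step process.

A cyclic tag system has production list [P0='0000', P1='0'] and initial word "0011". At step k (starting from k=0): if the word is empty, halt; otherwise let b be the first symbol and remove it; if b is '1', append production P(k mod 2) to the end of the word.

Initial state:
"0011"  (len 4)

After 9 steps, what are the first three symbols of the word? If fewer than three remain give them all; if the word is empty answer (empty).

step 0: "0011"  (len 4)
step 1: "011"  (len 3)
step 2: "11"  (len 2)
step 3: "10000"  (len 5)
step 4: "00000"  (len 5)
step 5: "0000"  (len 4)
step 6: "000"  (len 3)
step 7: "00"  (len 2)
step 8: "0"  (len 1)
step 9: (halted — word empty)

(empty)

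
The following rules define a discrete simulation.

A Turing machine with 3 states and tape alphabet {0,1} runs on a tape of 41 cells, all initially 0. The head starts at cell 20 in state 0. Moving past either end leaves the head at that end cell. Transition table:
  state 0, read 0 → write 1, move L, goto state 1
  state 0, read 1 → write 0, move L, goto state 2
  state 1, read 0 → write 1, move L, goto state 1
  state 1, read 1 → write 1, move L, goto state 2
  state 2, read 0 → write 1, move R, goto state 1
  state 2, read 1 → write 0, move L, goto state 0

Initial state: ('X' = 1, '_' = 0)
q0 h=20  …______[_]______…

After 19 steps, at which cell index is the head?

1

step 0: q0 h=20  …______[_]______…
step 1: q1 h=19  …______[_]X_____…
step 2: q1 h=18  …______[_]XX____…
step 3: q1 h=17  …______[_]XXX___…
step 4: q1 h=16  …______[_]XXXX__…
step 5: q1 h=15  …______[_]XXXXX_…
step 6: q1 h=14  …______[_]XXXXXX…
step 7: q1 h=13  …______[_]XXXXXX…
step 8: q1 h=12  …______[_]XXXXXX…
step 9: q1 h=11  …______[_]XXXXXX…
step 10: q1 h=10  …______[_]XXXXXX…
step 11: q1 h= 9  …______[_]XXXXXX…
step 12: q1 h= 8  …______[_]XXXXXX…
step 13: q1 h= 7  …______[_]XXXXXX…
step 14: q1 h= 6  |______[_]XXXXXX…
step 15: q1 h= 5  |_____[_]XXXXXX…
step 16: q1 h= 4  |____[_]XXXXXX…
step 17: q1 h= 3  |___[_]XXXXXX…
step 18: q1 h= 2  |__[_]XXXXXX…
step 19: q1 h= 1  |_[_]XXXXXX…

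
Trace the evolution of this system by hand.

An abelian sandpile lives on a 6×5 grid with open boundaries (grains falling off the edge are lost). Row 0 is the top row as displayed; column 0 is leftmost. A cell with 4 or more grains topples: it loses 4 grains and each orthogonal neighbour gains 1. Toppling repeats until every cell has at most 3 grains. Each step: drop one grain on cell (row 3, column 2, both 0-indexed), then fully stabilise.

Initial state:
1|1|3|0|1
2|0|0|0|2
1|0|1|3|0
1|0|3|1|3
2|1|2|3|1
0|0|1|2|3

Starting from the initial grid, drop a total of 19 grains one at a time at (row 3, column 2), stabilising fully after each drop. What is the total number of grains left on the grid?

gen 0: 1|1|3|0|1
2|0|0|0|2
1|0|1|3|0
1|0|3|1|3
2|1|2|3|1
0|0|1|2|3
gen 1: 1|1|3|0|1
2|0|0|0|2
1|0|2|3|0
1|1|0|2|3
2|1|3|3|1
0|0|1|2|3
gen 2: 1|1|3|0|1
2|0|0|0|2
1|0|2|3|0
1|1|1|2|3
2|1|3|3|1
0|0|1|2|3
gen 3: 1|1|3|0|1
2|0|0|0|2
1|0|2|3|0
1|1|2|2|3
2|1|3|3|1
0|0|1|2|3
gen 4: 1|1|3|0|1
2|0|0|0|2
1|0|2|3|0
1|1|3|2|3
2|1|3|3|1
0|0|1|2|3
gen 5: 1|1|3|0|1
2|0|1|1|2
1|1|0|1|2
1|2|3|2|0
2|2|1|1|3
0|0|2|3|3
gen 6: 1|1|3|0|1
2|0|1|1|2
1|1|1|1|2
1|3|0|3|0
2|2|2|1|3
0|0|2|3|3
gen 7: 1|1|3|0|1
2|0|1|1|2
1|1|1|1|2
1|3|1|3|0
2|2|2|1|3
0|0|2|3|3
gen 8: 1|1|3|0|1
2|0|1|1|2
1|1|1|1|2
1|3|2|3|0
2|2|2|1|3
0|0|2|3|3
gen 9: 1|1|3|0|1
2|0|1|1|2
1|1|1|1|2
1|3|3|3|0
2|2|2|1|3
0|0|2|3|3
gen 10: 1|1|3|0|1
2|0|1|1|2
1|2|2|2|2
2|0|2|0|1
2|3|3|2|3
0|0|2|3|3
gen 11: 1|1|3|0|1
2|0|1|1|2
1|2|2|2|2
2|0|3|0|1
2|3|3|2|3
0|0|2|3|3
gen 12: 1|1|3|0|1
2|0|1|1|2
1|2|3|2|2
2|2|1|1|1
3|0|1|3|3
0|1|3|3|3
gen 13: 1|1|3|0|1
2|0|1|1|2
1|2|3|2|2
2|2|2|1|1
3|0|1|3|3
0|1|3|3|3
gen 14: 1|1|3|0|1
2|0|1|1|2
1|2|3|2|2
2|2|3|1|1
3|0|1|3|3
0|1|3|3|3
gen 15: 1|1|3|0|1
2|0|2|1|2
1|3|0|3|2
2|3|1|2|1
3|0|2|3|3
0|1|3|3|3
gen 16: 1|1|3|0|1
2|0|2|1|2
1|3|0|3|2
2|3|2|2|1
3|0|2|3|3
0|1|3|3|3
gen 17: 1|1|3|0|1
2|0|2|1|2
1|3|0|3|2
2|3|3|2|1
3|0|2|3|3
0|1|3|3|3
gen 18: 1|1|3|0|1
2|1|2|1|2
2|0|2|3|2
3|1|1|3|1
3|1|3|3|3
0|1|3|3|3
gen 19: 1|1|3|0|1
2|1|2|1|2
2|0|2|3|2
3|1|2|3|1
3|1|3|3|3
0|1|3|3|3

56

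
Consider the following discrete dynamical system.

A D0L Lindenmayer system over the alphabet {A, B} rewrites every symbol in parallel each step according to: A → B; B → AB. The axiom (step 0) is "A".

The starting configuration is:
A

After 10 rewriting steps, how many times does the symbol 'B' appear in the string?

step 0: A
step 1: B
step 2: AB
step 3: BAB
step 4: ABBAB
step 5: BABABBAB
step 6: ABBABBABABBAB
step 7: BABABBABABBABBABABBAB
step 8: ABBABBABABBABBABABBABABBABBABABBAB
step 9: BABABBABABBABBABABBABABBABBABABBABBABABBABABBABBABABBAB
step 10: ABBABBABABBABBABABBABABBABBABABBABBABABBABABBABBABABBABABBABBABABBABBABABBABABBABBABABBAB

55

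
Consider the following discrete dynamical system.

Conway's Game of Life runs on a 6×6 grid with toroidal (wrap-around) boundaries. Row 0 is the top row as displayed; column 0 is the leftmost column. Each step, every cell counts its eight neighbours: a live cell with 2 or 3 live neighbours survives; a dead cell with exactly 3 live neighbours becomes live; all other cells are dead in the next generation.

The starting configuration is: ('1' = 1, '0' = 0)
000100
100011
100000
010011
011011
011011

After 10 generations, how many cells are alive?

gen 0: 000100
100011
100000
010011
011011
011011
gen 1: 011100
100011
010000
011110
000000
010001
gen 2: 011100
100111
010000
011100
110110
110000
gen 3: 000100
100111
010001
000110
000111
000011
gen 4: 100100
101101
001000
101100
000000
000001
gen 5: 111100
101111
100011
011100
000000
000000
gen 6: 100000
000000
000000
111111
001000
011000
gen 7: 010000
000000
111111
111111
000011
011000
gen 8: 011000
000111
000000
000000
000000
111000
gen 9: 000011
001110
000010
000000
010000
101000
gen 10: 011011
000000
000010
000000
010000
110001

9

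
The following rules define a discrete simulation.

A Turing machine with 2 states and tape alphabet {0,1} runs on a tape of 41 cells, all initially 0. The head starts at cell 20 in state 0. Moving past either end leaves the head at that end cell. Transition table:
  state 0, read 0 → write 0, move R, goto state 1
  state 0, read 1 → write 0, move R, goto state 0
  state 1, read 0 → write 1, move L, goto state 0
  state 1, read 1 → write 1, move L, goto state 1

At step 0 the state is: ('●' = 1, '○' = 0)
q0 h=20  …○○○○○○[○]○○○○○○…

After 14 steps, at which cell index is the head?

t=0: q0 h=20  …○○○○○○[○]○○○○○○…
t=1: q1 h=21  …○○○○○○[○]○○○○○○…
t=2: q0 h=20  …○○○○○○[○]●○○○○○…
t=3: q1 h=21  …○○○○○○[●]○○○○○○…
t=4: q1 h=20  …○○○○○○[○]●○○○○○…
t=5: q0 h=19  …○○○○○○[○]●●○○○○…
t=6: q1 h=20  …○○○○○○[●]●○○○○○…
t=7: q1 h=19  …○○○○○○[○]●●○○○○…
t=8: q0 h=18  …○○○○○○[○]●●●○○○…
t=9: q1 h=19  …○○○○○○[●]●●○○○○…
t=10: q1 h=18  …○○○○○○[○]●●●○○○…
t=11: q0 h=17  …○○○○○○[○]●●●●○○…
t=12: q1 h=18  …○○○○○○[●]●●●○○○…
t=13: q1 h=17  …○○○○○○[○]●●●●○○…
t=14: q0 h=16  …○○○○○○[○]●●●●●○…

16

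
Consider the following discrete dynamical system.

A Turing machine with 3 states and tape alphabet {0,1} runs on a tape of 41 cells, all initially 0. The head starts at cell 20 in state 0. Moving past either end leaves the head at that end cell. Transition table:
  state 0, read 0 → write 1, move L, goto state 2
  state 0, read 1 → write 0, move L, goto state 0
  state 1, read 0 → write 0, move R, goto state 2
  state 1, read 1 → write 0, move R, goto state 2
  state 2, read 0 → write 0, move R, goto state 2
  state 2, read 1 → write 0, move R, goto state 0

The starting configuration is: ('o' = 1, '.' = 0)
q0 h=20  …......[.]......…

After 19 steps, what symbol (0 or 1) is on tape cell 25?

0) q0 h=20  …......[.]......…
1) q2 h=19  …......[.]o.....…
2) q2 h=20  …......[o]......…
3) q0 h=21  …......[.]......…
4) q2 h=20  …......[.]o.....…
5) q2 h=21  …......[o]......…
6) q0 h=22  …......[.]......…
7) q2 h=21  …......[.]o.....…
8) q2 h=22  …......[o]......…
9) q0 h=23  …......[.]......…
10) q2 h=22  …......[.]o.....…
11) q2 h=23  …......[o]......…
12) q0 h=24  …......[.]......…
13) q2 h=23  …......[.]o.....…
14) q2 h=24  …......[o]......…
15) q0 h=25  …......[.]......…
16) q2 h=24  …......[.]o.....…
17) q2 h=25  …......[o]......…
18) q0 h=26  …......[.]......…
19) q2 h=25  …......[.]o.....…

0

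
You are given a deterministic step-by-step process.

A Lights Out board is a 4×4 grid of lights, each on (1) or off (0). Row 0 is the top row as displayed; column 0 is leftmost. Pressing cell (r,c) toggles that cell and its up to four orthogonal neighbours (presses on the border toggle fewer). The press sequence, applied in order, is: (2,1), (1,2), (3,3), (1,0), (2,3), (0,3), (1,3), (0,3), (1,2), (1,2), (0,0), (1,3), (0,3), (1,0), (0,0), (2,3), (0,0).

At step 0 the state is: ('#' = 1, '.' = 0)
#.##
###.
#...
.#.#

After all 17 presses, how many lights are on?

0) #.##
###.
#...
.#.#
1) #.##
#.#.
.##.
...#
2) #..#
##.#
.#..
...#
3) #..#
##.#
.#.#
..#.
4) ...#
...#
##.#
..#.
5) ...#
....
###.
..##
6) ..#.
...#
###.
..##
7) ..##
..#.
####
..##
8) ....
..##
####
..##
9) ..#.
.#..
##.#
..##
10) ....
..##
####
..##
11) ##..
#.##
####
..##
12) ##.#
#...
###.
..##
13) ###.
#..#
###.
..##
14) .##.
.#.#
.##.
..##
15) #.#.
##.#
.##.
..##
16) #.#.
##..
.#.#
..#.
17) .##.
.#..
.#.#
..#.

6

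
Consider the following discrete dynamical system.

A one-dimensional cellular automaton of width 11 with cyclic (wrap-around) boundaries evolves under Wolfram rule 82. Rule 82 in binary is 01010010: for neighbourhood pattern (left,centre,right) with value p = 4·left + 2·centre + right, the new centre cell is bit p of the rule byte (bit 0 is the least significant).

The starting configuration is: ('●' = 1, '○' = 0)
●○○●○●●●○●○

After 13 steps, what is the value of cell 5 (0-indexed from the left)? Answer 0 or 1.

0

[0] ●○○●○●●●○●○
[1] ○●●○○○○●○○○
[2] ●○●●○○●○●○○
[3] ○○○●●●○○○●●
[4] ●○●○○●●○●○●
[5] ●○○●●○●○○○○
[6] ○●●○●○○●○○●
[7] ○○●○○●●○●●○
[8] ○●○●●○●○○●●
[9] ○○○○●○○●●○●
[10] ●○○●○●●○●○○
[11] ○●●○○○●○○●●
[12] ○○●●○●○●●○●
[13] ●●○●○○○○●○○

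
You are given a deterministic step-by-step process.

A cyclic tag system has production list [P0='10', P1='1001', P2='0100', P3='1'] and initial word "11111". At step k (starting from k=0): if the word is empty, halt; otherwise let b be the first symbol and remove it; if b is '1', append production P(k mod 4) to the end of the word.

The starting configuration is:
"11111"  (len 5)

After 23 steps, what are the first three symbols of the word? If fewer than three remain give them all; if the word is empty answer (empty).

k=0  "11111"  (len 5)
k=1  "111110"  (len 6)
k=2  "111101001"  (len 9)
k=3  "111010010100"  (len 12)
k=4  "110100101001"  (len 12)
k=5  "1010010100110"  (len 13)
k=6  "0100101001101001"  (len 16)
k=7  "100101001101001"  (len 15)
k=8  "001010011010011"  (len 15)
k=9  "01010011010011"  (len 14)
k=10  "1010011010011"  (len 13)
k=11  "0100110100110100"  (len 16)
k=12  "100110100110100"  (len 15)
k=13  "0011010011010010"  (len 16)
k=14  "011010011010010"  (len 15)
k=15  "11010011010010"  (len 14)
k=16  "10100110100101"  (len 14)
k=17  "010011010010110"  (len 15)
k=18  "10011010010110"  (len 14)
k=19  "00110100101100100"  (len 17)
k=20  "0110100101100100"  (len 16)
k=21  "110100101100100"  (len 15)
k=22  "101001011001001001"  (len 18)
k=23  "010010110010010010100"  (len 21)

010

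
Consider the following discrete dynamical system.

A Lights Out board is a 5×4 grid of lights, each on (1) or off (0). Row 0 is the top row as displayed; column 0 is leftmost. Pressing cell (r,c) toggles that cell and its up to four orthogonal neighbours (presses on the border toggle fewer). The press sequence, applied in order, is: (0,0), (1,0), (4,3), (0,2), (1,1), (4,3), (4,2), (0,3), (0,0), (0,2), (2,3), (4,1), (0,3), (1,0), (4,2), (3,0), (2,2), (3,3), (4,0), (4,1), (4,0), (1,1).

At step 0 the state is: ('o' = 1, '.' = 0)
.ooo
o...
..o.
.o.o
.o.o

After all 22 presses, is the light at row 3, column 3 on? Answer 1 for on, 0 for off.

1

t=0: .ooo
o...
..o.
.o.o
.o.o
t=1: o.oo
....
..o.
.o.o
.o.o
t=2: ..oo
oo..
o.o.
.o.o
.o.o
t=3: ..oo
oo..
o.o.
.o..
.oo.
t=4: .o..
ooo.
o.o.
.o..
.oo.
t=5: ....
....
ooo.
.o..
.oo.
t=6: ....
....
ooo.
.o.o
.o.o
t=7: ....
....
ooo.
.ooo
..o.
t=8: ..oo
...o
ooo.
.ooo
..o.
t=9: oooo
o..o
ooo.
.ooo
..o.
t=10: o...
o.oo
ooo.
.ooo
..o.
t=11: o...
o.o.
oo.o
.oo.
..o.
t=12: o...
o.o.
oo.o
..o.
oo..
t=13: o.oo
o.oo
oo.o
..o.
oo..
t=14: ..oo
.ooo
.o.o
..o.
oo..
t=15: ..oo
.ooo
.o.o
....
o.oo
t=16: ..oo
.ooo
oo.o
oo..
..oo
t=17: ..oo
.o.o
o.o.
ooo.
..oo
t=18: ..oo
.o.o
o.oo
oo.o
..o.
t=19: ..oo
.o.o
o.oo
.o.o
ooo.
t=20: ..oo
.o.o
o.oo
...o
....
t=21: ..oo
.o.o
o.oo
o..o
oo..
t=22: .ooo
o.oo
oooo
o..o
oo..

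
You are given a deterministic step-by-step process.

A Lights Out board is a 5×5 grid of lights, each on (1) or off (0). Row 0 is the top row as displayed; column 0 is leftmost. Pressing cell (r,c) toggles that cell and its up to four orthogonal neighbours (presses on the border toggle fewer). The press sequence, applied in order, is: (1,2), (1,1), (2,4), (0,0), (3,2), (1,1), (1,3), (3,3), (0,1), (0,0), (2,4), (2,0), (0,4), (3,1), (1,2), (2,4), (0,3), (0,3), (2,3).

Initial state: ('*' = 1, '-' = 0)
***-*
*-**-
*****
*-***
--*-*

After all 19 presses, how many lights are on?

12

t=0: ***-*
*-**-
*****
*-***
--*-*
t=1: **--*
**---
**-**
*-***
--*-*
t=2: *---*
--*--
*--**
*-***
--*-*
t=3: *---*
--*-*
*----
*-**-
--*-*
t=4: -*--*
*-*-*
*----
*-**-
--*-*
t=5: -*--*
*-*-*
*-*--
**---
----*
t=6: ----*
-*--*
***--
**---
----*
t=7: ---**
-***-
****-
**---
----*
t=8: ---**
-***-
***--
*****
---**
t=9: *****
--**-
***--
*****
---**
t=10: --***
*-**-
***--
*****
---**
t=11: --***
*-***
*****
****-
---**
t=12: --***
--***
--***
-***-
---**
t=13: --*--
--**-
--***
-***-
---**
t=14: --*--
--**-
-****
*--*-
-*-**
t=15: -----
-*---
-*-**
*--*-
-*-**
t=16: -----
-*--*
-*---
*--**
-*-**
t=17: --***
-*-**
-*---
*--**
-*-**
t=18: -----
-*--*
-*---
*--**
-*-**
t=19: -----
-*-**
-****
*---*
-*-**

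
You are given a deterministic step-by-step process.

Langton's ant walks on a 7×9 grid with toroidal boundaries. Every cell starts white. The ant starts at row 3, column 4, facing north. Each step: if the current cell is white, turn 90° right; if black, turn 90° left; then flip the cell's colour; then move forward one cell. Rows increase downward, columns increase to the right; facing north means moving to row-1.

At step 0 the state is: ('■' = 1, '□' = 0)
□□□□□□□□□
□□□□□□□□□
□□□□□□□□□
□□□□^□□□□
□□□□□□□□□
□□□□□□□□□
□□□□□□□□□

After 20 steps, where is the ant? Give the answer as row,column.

[0] □□□□□□□□□
□□□□□□□□□
□□□□□□□□□
□□□□^□□□□
□□□□□□□□□
□□□□□□□□□
□□□□□□□□□
[1] □□□□□□□□□
□□□□□□□□□
□□□□□□□□□
□□□□■>□□□
□□□□□□□□□
□□□□□□□□□
□□□□□□□□□
[2] □□□□□□□□□
□□□□□□□□□
□□□□□□□□□
□□□□■■□□□
□□□□□v□□□
□□□□□□□□□
□□□□□□□□□
[3] □□□□□□□□□
□□□□□□□□□
□□□□□□□□□
□□□□■■□□□
□□□□<■□□□
□□□□□□□□□
□□□□□□□□□
[4] □□□□□□□□□
□□□□□□□□□
□□□□□□□□□
□□□□^■□□□
□□□□■■□□□
□□□□□□□□□
□□□□□□□□□
[5] □□□□□□□□□
□□□□□□□□□
□□□□□□□□□
□□□<□■□□□
□□□□■■□□□
□□□□□□□□□
□□□□□□□□□
[6] □□□□□□□□□
□□□□□□□□□
□□□^□□□□□
□□□■□■□□□
□□□□■■□□□
□□□□□□□□□
□□□□□□□□□
[7] □□□□□□□□□
□□□□□□□□□
□□□■>□□□□
□□□■□■□□□
□□□□■■□□□
□□□□□□□□□
□□□□□□□□□
[8] □□□□□□□□□
□□□□□□□□□
□□□■■□□□□
□□□■v■□□□
□□□□■■□□□
□□□□□□□□□
□□□□□□□□□
[9] □□□□□□□□□
□□□□□□□□□
□□□■■□□□□
□□□<■■□□□
□□□□■■□□□
□□□□□□□□□
□□□□□□□□□
[10] □□□□□□□□□
□□□□□□□□□
□□□■■□□□□
□□□□■■□□□
□□□v■■□□□
□□□□□□□□□
□□□□□□□□□
[11] □□□□□□□□□
□□□□□□□□□
□□□■■□□□□
□□□□■■□□□
□□<■■■□□□
□□□□□□□□□
□□□□□□□□□
[12] □□□□□□□□□
□□□□□□□□□
□□□■■□□□□
□□^□■■□□□
□□■■■■□□□
□□□□□□□□□
□□□□□□□□□
[13] □□□□□□□□□
□□□□□□□□□
□□□■■□□□□
□□■>■■□□□
□□■■■■□□□
□□□□□□□□□
□□□□□□□□□
[14] □□□□□□□□□
□□□□□□□□□
□□□■■□□□□
□□■■■■□□□
□□■v■■□□□
□□□□□□□□□
□□□□□□□□□
[15] □□□□□□□□□
□□□□□□□□□
□□□■■□□□□
□□■■■■□□□
□□■□>■□□□
□□□□□□□□□
□□□□□□□□□
[16] □□□□□□□□□
□□□□□□□□□
□□□■■□□□□
□□■■^■□□□
□□■□□■□□□
□□□□□□□□□
□□□□□□□□□
[17] □□□□□□□□□
□□□□□□□□□
□□□■■□□□□
□□■<□■□□□
□□■□□■□□□
□□□□□□□□□
□□□□□□□□□
[18] □□□□□□□□□
□□□□□□□□□
□□□■■□□□□
□□■□□■□□□
□□■v□■□□□
□□□□□□□□□
□□□□□□□□□
[19] □□□□□□□□□
□□□□□□□□□
□□□■■□□□□
□□■□□■□□□
□□<■□■□□□
□□□□□□□□□
□□□□□□□□□
[20] □□□□□□□□□
□□□□□□□□□
□□□■■□□□□
□□■□□■□□□
□□□■□■□□□
□□v□□□□□□
□□□□□□□□□

5,2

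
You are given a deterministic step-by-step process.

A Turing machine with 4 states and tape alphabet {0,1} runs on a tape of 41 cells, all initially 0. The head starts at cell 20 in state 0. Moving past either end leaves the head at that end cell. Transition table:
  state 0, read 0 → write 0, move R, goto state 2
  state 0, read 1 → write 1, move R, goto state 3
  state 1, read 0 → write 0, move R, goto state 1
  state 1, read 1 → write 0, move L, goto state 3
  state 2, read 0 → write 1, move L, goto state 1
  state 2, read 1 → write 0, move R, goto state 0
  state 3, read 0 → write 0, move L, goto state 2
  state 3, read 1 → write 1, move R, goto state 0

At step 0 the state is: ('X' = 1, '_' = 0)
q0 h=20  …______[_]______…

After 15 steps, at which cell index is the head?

gen 0: q0 h=20  …______[_]______…
gen 1: q2 h=21  …______[_]______…
gen 2: q1 h=20  …______[_]X_____…
gen 3: q1 h=21  …______[X]______…
gen 4: q3 h=20  …______[_]______…
gen 5: q2 h=19  …______[_]______…
gen 6: q1 h=18  …______[_]X_____…
gen 7: q1 h=19  …______[X]______…
gen 8: q3 h=18  …______[_]______…
gen 9: q2 h=17  …______[_]______…
gen 10: q1 h=16  …______[_]X_____…
gen 11: q1 h=17  …______[X]______…
gen 12: q3 h=16  …______[_]______…
gen 13: q2 h=15  …______[_]______…
gen 14: q1 h=14  …______[_]X_____…
gen 15: q1 h=15  …______[X]______…

15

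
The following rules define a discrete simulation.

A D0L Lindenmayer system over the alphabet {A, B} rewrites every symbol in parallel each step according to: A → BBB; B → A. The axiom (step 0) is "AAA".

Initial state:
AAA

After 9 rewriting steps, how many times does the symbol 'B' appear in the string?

729

step 0: AAA
step 1: BBBBBBBBB
step 2: AAAAAAAAA
step 3: BBBBBBBBBBBBBBBBBBBBBBBBBBB
step 4: AAAAAAAAAAAAAAAAAAAAAAAAAAA
step 5: BBBBBBBBBBBBBBBBBBBBBBBBBBBBBBBBBBBBBBBBBBBBBBBBBBBBBBBBBBBBBBBBBBBBBBBBBBBBBBBBB
step 6: AAAAAAAAAAAAAAAAAAAAAAAAAAAAAAAAAAAAAAAAAAAAAAAAAAAAAAAAAAAAAAAAAAAAAAAAAAAAAAAAA
step 7: BBBBBBBBBBBBBBBBBBBBBBBBBBBBBBBBBBBBBBBBBBBBBBBBBBBBBBBBBB…BBBBBBBBBBBBBBBBBBBBBBBBBBBBBBBBBBBBBBBBBBBBBBBBBBBBBBBBBB  (len 243)
step 8: AAAAAAAAAAAAAAAAAAAAAAAAAAAAAAAAAAAAAAAAAAAAAAAAAAAAAAAAAA…AAAAAAAAAAAAAAAAAAAAAAAAAAAAAAAAAAAAAAAAAAAAAAAAAAAAAAAAAA  (len 243)
step 9: BBBBBBBBBBBBBBBBBBBBBBBBBBBBBBBBBBBBBBBBBBBBBBBBBBBBBBBBBB…BBBBBBBBBBBBBBBBBBBBBBBBBBBBBBBBBBBBBBBBBBBBBBBBBBBBBBBBBB  (len 729)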